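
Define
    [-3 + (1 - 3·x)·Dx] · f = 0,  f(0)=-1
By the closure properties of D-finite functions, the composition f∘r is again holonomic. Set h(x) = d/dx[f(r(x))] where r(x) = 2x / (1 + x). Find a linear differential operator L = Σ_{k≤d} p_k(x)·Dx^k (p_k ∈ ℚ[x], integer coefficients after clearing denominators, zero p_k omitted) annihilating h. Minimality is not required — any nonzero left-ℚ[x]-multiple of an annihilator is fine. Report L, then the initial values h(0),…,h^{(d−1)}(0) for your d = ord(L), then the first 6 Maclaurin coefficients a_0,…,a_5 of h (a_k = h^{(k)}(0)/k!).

L = 10 + (-1 + 5·x)·Dx  (order 1).
h: a_k = -6, -60, -450, -3000, -18750, -112500, …
ICs: h(0) = -6.

f: a_k = -1, -3, -9, -27, -81, -243, …
Substitute x→r, Dx→(1/r')Dx; clear ⇒ L₀.
Differentiate: ansatz ord ≤ ord L₀ ⇒ L.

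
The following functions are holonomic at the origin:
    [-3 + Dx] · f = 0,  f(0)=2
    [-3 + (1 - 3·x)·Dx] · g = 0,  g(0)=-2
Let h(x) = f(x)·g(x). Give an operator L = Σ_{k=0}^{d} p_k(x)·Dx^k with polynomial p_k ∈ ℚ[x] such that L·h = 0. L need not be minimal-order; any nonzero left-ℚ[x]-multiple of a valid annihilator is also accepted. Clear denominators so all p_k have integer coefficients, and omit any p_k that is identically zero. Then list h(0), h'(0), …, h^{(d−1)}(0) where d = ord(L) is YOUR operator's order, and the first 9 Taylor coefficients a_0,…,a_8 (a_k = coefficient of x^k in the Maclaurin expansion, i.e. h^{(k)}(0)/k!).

L = (6 - 9·x) + (-1 + 3·x)·Dx  (order 1).
h: a_k = -4, -24, -90, -288, -1755/2, -13203/5, -158517/20, -166455/7, -79899129/1120, …
ICs: h(0) = -4.

f: a_k = 2, 6, 9, 9, 27/4, 81/20, 81/40, 243/280, 729/2240, …
g: a_k = -2, -6, -18, -54, -162, -486, -1458, -4374, -13122, …
h₀=f·g: eliminate ⇒ L₀, order ≤ 1·1.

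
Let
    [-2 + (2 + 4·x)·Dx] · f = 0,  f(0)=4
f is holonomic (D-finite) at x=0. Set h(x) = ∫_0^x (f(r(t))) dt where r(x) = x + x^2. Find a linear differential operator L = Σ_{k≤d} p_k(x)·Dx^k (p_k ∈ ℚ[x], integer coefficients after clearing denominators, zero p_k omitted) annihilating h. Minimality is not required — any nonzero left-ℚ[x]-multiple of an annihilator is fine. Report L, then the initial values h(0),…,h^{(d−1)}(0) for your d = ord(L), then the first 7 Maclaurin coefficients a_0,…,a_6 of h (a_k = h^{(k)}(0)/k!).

L = (-1 - 2·x)·Dx + (1 + 2·x + 2·x^2)·Dx^2  (order 2).
h: a_k = 0, 4, 2, 2/3, -1/2, 3/10, -1/12, …
ICs: h(0) = 0, h′(0) = 4.

f: a_k = 4, 4, -2, 2, -5/2, 7/2, -21/4, …
L₀ from L_f via x↦r, Dx↦r'^{-1}Dx.
∫: right-multiply L₀ by Dx.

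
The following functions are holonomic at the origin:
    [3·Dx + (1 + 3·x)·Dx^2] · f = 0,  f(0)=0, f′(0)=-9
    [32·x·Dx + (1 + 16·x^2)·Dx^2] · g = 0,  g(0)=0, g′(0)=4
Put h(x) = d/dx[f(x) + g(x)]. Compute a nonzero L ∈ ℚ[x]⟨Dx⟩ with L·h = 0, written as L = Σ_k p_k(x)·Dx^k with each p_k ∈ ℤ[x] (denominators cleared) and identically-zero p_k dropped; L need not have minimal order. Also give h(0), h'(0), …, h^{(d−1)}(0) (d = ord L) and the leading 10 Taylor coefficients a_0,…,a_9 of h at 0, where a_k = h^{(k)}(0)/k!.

f: a_k = 0, -9, 27/2, -27, 243/4, -729/5, 729/2, -6561/7, 19683/8, -6561, …
g: a_k = 0, 4, 0, -64/3, 0, 1024/5, 0, -16384/7, 0, 262144/9, …
Sum ⇒ L₀ = lclm(L_f,L_g) in ℚ(x)⟨Dx⟩.
Derive L from L₀ (diff closure).
L = (-96 - 864·x + 4608·x^2 + 4608·x^3) + (-50 - 192·x + 672·x^2 + 9216·x^3 + 9216·x^4)·Dx + (-3 + 23·x + 96·x^2 + 512·x^3 + 2304·x^4 + 2304·x^5)·Dx^2  (order 2).
h: a_k = -5, 27, -145, 243, 295, 2187, -22945, 19683, 203095, 177147, …
ICs: h(0) = -5, h′(0) = 27.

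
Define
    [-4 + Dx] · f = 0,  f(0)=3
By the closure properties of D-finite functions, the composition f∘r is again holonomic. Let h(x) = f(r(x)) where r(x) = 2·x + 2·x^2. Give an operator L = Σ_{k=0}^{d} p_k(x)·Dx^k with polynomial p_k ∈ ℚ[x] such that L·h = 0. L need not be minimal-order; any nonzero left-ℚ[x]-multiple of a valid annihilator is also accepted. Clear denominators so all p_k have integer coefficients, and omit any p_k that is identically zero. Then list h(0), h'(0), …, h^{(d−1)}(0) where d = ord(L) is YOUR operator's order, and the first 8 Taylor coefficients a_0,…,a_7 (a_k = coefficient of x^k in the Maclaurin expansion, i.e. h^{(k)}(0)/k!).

f: a_k = 3, 12, 24, 32, 32, 128/5, 256/15, 1024/105, …
L₀ from L_f via x↦r, Dx↦r'^{-1}Dx.
L = (-8 - 16·x) + Dx  (order 1).
h: a_k = 3, 24, 120, 448, 1376, 18176/5, 127744/15, 378880/21, …
ICs: h(0) = 3.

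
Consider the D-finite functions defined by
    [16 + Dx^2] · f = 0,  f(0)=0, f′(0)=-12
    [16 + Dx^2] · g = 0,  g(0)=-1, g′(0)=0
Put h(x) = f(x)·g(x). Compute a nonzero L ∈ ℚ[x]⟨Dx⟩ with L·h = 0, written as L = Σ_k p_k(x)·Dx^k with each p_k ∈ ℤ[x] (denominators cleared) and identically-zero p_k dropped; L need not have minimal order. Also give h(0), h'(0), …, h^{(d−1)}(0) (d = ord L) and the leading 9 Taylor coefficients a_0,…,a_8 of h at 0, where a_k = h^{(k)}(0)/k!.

f: a_k = 0, -12, 0, 32, 0, -128/5, 0, 1024/105, 0, …
g: a_k = -1, 0, 8, 0, -32/3, 0, 256/45, 0, -512/315, …
f·g: L₀ = L_f ⊗_s L_g, ord ≤ 2·2.
L = 64·Dx + Dx^3  (order 3).
h: a_k = 0, 12, 0, -128, 0, 2048/5, 0, -65536/105, 0, …
ICs: h(0) = 0, h′(0) = 12, h′′(0) = 0.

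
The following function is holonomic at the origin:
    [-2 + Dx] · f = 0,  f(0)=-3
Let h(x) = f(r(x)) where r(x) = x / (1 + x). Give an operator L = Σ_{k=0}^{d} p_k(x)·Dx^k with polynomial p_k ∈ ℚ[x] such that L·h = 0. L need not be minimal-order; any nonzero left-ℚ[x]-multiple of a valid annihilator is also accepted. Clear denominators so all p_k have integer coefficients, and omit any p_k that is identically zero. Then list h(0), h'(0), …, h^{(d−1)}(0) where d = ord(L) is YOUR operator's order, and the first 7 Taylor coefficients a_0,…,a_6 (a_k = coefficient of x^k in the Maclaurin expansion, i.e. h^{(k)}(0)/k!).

f: a_k = -3, -6, -6, -4, -2, -4/5, -4/15, …
Change of var in L_f (x↦r) gives L₀.
L = -2 + (1 + 2·x + x^2)·Dx  (order 1).
h: a_k = -3, -6, 0, 2, -2, 6/5, -4/15, …
ICs: h(0) = -3.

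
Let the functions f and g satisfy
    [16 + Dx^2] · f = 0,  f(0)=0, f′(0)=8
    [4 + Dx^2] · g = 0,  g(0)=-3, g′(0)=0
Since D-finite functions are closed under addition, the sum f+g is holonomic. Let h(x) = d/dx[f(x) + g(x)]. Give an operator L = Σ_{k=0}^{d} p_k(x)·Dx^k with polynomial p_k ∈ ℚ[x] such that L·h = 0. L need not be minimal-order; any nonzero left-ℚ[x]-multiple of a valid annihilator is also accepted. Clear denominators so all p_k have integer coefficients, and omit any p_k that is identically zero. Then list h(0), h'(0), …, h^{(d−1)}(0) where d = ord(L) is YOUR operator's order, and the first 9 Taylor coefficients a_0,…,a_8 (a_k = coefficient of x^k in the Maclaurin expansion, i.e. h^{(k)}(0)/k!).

f: a_k = 0, 8, 0, -64/3, 0, 256/15, 0, -2048/315, 0, …
g: a_k = -3, 0, 6, 0, -2, 0, 4/15, 0, -2/105, …
Weyl lclm of L_f,L_g ⇒ L₀ (ord ≤ 4).
h₀' ⇒ L via d/dx closure of L₀.
L = 64 + 20·Dx^2 + Dx^4  (order 4).
h: a_k = 8, 12, -64, -8, 256/3, 8/5, -2048/45, -16/105, 4096/315, …
ICs: h(0) = 8, h′(0) = 12, h′′(0) = -128, h′′′(0) = -48.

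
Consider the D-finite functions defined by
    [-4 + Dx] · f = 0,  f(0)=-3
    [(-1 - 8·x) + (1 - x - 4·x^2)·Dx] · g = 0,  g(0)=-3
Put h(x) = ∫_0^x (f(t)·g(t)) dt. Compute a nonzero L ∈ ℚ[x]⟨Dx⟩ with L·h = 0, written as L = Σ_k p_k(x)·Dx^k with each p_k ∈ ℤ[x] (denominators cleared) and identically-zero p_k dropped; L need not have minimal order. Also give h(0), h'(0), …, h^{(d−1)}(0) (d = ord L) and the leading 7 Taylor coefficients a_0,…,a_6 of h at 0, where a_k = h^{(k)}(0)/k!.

f: a_k = -3, -12, -24, -32, -32, -128/5, -256/15, …
g: a_k = -3, -3, -15, -27, -87, -195, -543, …
f·g: L₀ = L_f ⊗_s L_g, ord ≤ 1·1.
Integrate: L := L₀·Dx.
L = (5 + 4·x - 16·x^2)·Dx + (-1 + x + 4·x^2)·Dx^2  (order 2).
h: a_k = 0, 9, 45/2, 51, 429/4, 1137/5, 4883/10, …
ICs: h(0) = 0, h′(0) = 9.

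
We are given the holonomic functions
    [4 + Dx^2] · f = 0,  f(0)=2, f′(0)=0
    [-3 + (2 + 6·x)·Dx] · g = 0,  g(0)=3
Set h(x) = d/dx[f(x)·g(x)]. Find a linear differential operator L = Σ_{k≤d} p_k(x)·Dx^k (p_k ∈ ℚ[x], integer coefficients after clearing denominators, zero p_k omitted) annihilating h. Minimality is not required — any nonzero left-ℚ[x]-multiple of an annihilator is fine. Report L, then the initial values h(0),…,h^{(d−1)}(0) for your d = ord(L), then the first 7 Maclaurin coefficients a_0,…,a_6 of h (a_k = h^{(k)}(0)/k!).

L = (1453 + 11712·x + 26784·x^2 + 27648·x^3 + 20736·x^4) + (132 - 756·x - 5184·x^2 - 5184·x^3)·Dx + (172 + 1416·x + 4428·x^2 + 6912·x^3 + 5184·x^4)·Dx^2  (order 2).
h: a_k = 9, -75/2, -189/8, -95/16, 16395/128, -435961/1280, 4933523/5120, …
ICs: h(0) = 9, h′(0) = -75/2.

f: a_k = 2, 0, -4, 0, 4/3, 0, -8/45, …
g: a_k = 3, 9/2, -27/8, 81/16, -1215/128, 5103/256, -45927/1024, …
f·g: L₀ = L_f ⊗_s L_g, ord ≤ 2·1.
Differentiate: ansatz ord ≤ ord L₀ ⇒ L.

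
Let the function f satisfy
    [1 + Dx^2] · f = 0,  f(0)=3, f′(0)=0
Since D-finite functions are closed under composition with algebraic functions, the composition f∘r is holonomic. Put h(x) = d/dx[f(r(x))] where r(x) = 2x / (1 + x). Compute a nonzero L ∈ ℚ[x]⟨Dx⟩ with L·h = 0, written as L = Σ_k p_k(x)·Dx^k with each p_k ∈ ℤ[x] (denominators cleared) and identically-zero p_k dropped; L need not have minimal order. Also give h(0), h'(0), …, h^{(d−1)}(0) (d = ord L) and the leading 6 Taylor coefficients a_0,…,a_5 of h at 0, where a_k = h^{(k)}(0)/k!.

L = (10 + 12·x + 6·x^2) + (6 + 18·x + 18·x^2 + 6·x^3)·Dx + (1 + 4·x + 6·x^2 + 4·x^3 + x^4)·Dx^2  (order 2).
h: a_k = 0, -12, 36, -64, 80, -308/5, …
ICs: h(0) = 0, h′(0) = -12.

f: a_k = 3, 0, -3/2, 0, 1/8, 0, …
L₀ from L_f via x↦r, Dx↦r'^{-1}Dx.
h=h₀': d/dx-closure on L₀ ⇒ L.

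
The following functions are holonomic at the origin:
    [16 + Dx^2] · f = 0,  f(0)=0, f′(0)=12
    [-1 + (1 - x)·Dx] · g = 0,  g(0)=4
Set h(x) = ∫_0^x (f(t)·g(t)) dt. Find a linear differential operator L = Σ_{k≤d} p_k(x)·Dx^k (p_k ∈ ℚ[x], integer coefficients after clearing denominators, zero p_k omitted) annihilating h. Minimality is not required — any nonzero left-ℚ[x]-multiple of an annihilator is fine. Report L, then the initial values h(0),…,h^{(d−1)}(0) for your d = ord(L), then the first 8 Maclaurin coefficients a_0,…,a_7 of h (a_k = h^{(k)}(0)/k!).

f: a_k = 0, 12, 0, -32, 0, 128/5, 0, -1024/105, …
g: a_k = 4, 4, 4, 4, 4, 4, 4, 4, …
L₀ := L_f ⊗_s L_g (sym. prod.), ord ≤ 2.
h=∫h₀ ⇒ L = L₀·Dx.
L = (-16 + 16·x)·Dx + 2·Dx^2 + (-1 + x)·Dx^3  (order 3).
h: a_k = 0, 0, 24, 16, -20, -16, 56/15, 16/5, …
ICs: h(0) = 0, h′(0) = 0, h′′(0) = 48.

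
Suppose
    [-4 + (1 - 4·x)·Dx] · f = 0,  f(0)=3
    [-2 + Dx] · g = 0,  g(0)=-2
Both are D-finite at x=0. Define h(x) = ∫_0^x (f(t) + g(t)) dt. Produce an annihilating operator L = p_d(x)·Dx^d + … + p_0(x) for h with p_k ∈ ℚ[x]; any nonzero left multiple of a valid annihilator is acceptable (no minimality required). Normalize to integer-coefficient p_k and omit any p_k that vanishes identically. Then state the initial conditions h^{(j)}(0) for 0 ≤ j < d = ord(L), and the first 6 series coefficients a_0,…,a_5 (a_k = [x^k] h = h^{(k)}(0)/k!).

f: a_k = 3, 12, 48, 192, 768, 3072, …
g: a_k = -2, -4, -4, -8/3, -4/3, -8/15, …
h₀=f+g: left-lcm gives L₀, ord ≤ 2.
Integrate: L := L₀·Dx.
L = (-24 - 32·x)·Dx + (14 + 16·x - 32·x^2)·Dx^2 + (-1 + 16·x^2)·Dx^3  (order 3).
h: a_k = 0, 1, 4, 44/3, 142/3, 460/3, …
ICs: h(0) = 0, h′(0) = 1, h′′(0) = 8.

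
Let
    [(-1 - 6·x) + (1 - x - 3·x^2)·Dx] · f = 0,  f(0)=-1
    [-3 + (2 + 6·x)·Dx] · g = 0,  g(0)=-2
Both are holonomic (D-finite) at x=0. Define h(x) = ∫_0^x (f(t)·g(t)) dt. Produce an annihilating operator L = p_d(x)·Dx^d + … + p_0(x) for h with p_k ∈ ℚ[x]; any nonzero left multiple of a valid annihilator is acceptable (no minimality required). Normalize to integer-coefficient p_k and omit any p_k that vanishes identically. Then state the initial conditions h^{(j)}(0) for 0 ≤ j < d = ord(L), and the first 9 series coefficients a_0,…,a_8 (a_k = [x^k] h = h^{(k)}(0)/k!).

L = (5 + 15·x + 27·x^2)·Dx + (-2 - 4·x + 12·x^2 + 18·x^3)·Dx^2  (order 2).
h: a_k = 0, 2, 5/2, 35/12, 217/32, 3011/320, 18139/768, 129511/3584, 766529/8192, …
ICs: h(0) = 0, h′(0) = 2.

f: a_k = -1, -1, -4, -7, -19, -40, -97, -217, -508, …
g: a_k = -2, -3, 9/4, -27/8, 405/64, -1701/128, 15309/512, -72171/1024, 2814669/16384, …
h₀=f·g: eliminate ⇒ L₀, order ≤ 1·1.
Integrate: L := L₀·Dx.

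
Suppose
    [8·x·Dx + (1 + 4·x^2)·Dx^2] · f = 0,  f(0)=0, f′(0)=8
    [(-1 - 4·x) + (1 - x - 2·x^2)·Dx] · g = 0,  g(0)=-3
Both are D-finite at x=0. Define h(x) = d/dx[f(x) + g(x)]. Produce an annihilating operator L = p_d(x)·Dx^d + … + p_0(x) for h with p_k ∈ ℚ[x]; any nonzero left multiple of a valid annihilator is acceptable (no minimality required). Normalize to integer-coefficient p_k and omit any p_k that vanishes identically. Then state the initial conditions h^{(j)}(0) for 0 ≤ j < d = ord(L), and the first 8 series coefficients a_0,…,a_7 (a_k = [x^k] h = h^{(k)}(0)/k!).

f: a_k = 0, 8, 0, -32/3, 0, 128/5, 0, -512/7, …
g: a_k = -3, -3, -9, -15, -33, -63, -129, -255, …
Weyl lclm of L_f,L_g ⇒ L₀ (ord ≤ 3).
h=h₀': d/dx-closure on L₀ ⇒ L.
L = (24 - 96·x - 864·x^2 - 1536·x^3 - 3264·x^4 - 768·x^6) + (-19 - 80·x - 100·x^2 - 544·x^3 - 1424·x^4 - 2368·x^5 - 192·x^6 - 768·x^7)·Dx + (3 + 7·x + 32·x^2 - 28·x^3 + 24·x^4 - 240·x^5 - 256·x^6 - 64·x^7 - 128·x^8)·Dx^2  (order 2).
h: a_k = 5, -18, -77, -132, -187, -774, -2297, -4104, …
ICs: h(0) = 5, h′(0) = -18.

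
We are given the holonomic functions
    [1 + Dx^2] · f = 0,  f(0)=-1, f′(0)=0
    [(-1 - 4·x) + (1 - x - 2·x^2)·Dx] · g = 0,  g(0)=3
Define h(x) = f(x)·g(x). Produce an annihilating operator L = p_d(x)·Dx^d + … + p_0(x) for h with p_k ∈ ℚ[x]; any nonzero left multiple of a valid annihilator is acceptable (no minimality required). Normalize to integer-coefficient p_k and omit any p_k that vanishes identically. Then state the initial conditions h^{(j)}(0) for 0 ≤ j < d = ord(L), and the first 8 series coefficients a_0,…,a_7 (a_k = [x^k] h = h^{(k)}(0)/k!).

f: a_k = -1, 0, 1/2, 0, -1/24, 0, 1/720, 0, …
g: a_k = 3, 3, 9, 15, 33, 63, 129, 255, …
f·g: L₀ = L_f ⊗_s L_g, ord ≤ 2·1.
L = (3 + x + 2·x^2) + (2 + 8·x)·Dx + (-1 + x + 2·x^2)·Dx^2  (order 2).
h: a_k = -3, -3, -15/2, -27/2, -229/8, -445/8, -27089/240, -53789/240, …
ICs: h(0) = -3, h′(0) = -3.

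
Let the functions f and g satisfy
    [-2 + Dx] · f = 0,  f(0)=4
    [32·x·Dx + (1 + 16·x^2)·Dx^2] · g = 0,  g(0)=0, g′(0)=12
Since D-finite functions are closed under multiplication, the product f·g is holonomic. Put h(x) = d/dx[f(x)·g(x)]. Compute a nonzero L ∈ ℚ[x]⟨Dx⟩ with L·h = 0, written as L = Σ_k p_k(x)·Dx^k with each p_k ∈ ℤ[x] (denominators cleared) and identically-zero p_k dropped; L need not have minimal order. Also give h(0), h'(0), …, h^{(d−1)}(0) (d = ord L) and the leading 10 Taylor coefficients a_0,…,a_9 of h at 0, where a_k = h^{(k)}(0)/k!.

f: a_k = 4, 8, 8, 16/3, 8/3, 16/15, 16/45, 32/315, 8/315, 16/2835, …
g: a_k = 0, 12, 0, -64, 0, 3072/5, 0, -49152/7, 0, 262144/3, …
L₀ := L_f ⊗_s L_g (sym. prod.), ord ≤ 2.
Differentiate: ansatz ord ≤ ord L₀ ⇒ L.
L = (-28 - 128·x + 1664·x^2 - 2048·x^3 + 1024·x^4) + (12 + 96·x - 896·x^2 + 1536·x^3 - 1024·x^4)·Dx + (1 - 16·x + 32·x^2 - 256·x^3 + 256·x^4)·Dx^2  (order 2).
h: a_k = 48, 192, -480, -1792, 9888, 27520, -816832/5, -44489728/105, 92914784/35, 6258266752/945, …
ICs: h(0) = 48, h′(0) = 192.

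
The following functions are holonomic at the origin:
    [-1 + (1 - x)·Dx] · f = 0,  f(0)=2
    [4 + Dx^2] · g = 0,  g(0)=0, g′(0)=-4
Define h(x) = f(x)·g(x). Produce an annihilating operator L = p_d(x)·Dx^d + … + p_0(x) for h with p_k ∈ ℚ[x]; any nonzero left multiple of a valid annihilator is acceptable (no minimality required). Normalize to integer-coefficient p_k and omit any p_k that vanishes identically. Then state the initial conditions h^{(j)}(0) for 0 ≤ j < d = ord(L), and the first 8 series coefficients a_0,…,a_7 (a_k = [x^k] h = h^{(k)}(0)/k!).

L = (-4 + 4·x) + 2·Dx + (-1 + x)·Dx^2  (order 2).
h: a_k = 0, -8, -8, -8/3, -8/3, -56/15, -56/15, -1144/315, …
ICs: h(0) = 0, h′(0) = -8.

f: a_k = 2, 2, 2, 2, 2, 2, 2, 2, …
g: a_k = 0, -4, 0, 8/3, 0, -8/15, 0, 16/315, …
h₀=f·g: eliminate ⇒ L₀, order ≤ 1·2.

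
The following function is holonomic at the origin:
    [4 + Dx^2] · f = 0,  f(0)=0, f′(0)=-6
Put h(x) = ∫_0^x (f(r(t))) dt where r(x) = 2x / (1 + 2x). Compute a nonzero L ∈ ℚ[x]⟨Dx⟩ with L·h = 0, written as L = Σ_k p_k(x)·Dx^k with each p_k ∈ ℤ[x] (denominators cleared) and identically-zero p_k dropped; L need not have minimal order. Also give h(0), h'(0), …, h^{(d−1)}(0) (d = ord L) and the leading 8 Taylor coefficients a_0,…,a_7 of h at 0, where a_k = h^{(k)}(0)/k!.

f: a_k = 0, -6, 0, 4, 0, -4/5, 0, 8/105, …
Change of var in L_f (x↦r) gives L₀.
Integrate: L := L₀·Dx.
L = 16·Dx + (4 + 24·x + 48·x^2 + 32·x^3)·Dx^2 + (1 + 8·x + 24·x^2 + 32·x^3 + 16·x^4)·Dx^3  (order 3).
h: a_k = 0, 0, -6, 8, -4, -96/5, 1376/15, -1920/7, …
ICs: h(0) = 0, h′(0) = 0, h′′(0) = -12.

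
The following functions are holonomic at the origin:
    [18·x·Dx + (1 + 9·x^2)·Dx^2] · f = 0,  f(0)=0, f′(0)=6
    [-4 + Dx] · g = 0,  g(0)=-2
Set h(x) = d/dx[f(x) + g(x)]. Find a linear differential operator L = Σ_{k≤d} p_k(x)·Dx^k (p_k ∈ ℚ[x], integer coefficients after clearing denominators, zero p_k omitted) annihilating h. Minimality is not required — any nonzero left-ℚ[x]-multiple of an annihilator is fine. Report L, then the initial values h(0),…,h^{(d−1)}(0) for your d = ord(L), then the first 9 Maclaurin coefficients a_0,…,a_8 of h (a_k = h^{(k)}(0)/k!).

L = (36 - 144·x - 972·x^2 - 1296·x^3) + (-17 + 99·x^2 - 648·x^4)·Dx + (2 + 9·x + 36·x^2 + 81·x^3 + 162·x^4)·Dx^2  (order 2).
h: a_k = -2, -32, -118, -256/3, 1202/3, -1024/15, -198878/45, -8192/315, 12396194/315, …
ICs: h(0) = -2, h′(0) = -32.

f: a_k = 0, 6, 0, -18, 0, 486/5, 0, -4374/7, 0, …
g: a_k = -2, -8, -16, -64/3, -64/3, -256/15, -512/45, -2048/315, -1024/315, …
L₀ := lclm(L_f,L_g); ord L₀ ≤ 2+1.
h₀' ⇒ L via d/dx closure of L₀.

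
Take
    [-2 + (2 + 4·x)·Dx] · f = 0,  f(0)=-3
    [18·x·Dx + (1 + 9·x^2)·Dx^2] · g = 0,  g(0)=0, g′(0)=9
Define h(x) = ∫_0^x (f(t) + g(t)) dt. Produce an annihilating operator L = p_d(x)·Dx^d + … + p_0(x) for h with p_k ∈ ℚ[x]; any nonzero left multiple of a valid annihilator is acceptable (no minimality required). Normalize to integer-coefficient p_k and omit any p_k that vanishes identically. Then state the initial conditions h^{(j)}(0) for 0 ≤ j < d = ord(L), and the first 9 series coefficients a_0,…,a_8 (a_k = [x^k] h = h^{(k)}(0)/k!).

f: a_k = -3, -3, 3/2, -3/2, 15/8, -21/8, 63/16, -99/16, 1287/128, …
g: a_k = 0, 9, 0, -27, 0, 729/5, 0, -6561/7, 0, …
f+g: L₀ = lclm(L_f,L_g), ord ≤ 1+2.
h=∫h₀ ⇒ L = L₀·Dx.
L = (-18 - 90·x + 486·x^2 + 486·x^3)·Dx^2 + (-21 - 72·x + 360·x^2 + 1944·x^3 + 1701·x^4)·Dx^3 + (-1 + 16·x + 54·x^2 + 198·x^3 + 567·x^4 + 486·x^5)·Dx^4  (order 4).
h: a_k = 0, -3, 3, 1/2, -57/8, 3/8, 1909/80, 9/16, -105669/896, …
ICs: h(0) = 0, h′(0) = -3, h′′(0) = 6, h′′′(0) = 3.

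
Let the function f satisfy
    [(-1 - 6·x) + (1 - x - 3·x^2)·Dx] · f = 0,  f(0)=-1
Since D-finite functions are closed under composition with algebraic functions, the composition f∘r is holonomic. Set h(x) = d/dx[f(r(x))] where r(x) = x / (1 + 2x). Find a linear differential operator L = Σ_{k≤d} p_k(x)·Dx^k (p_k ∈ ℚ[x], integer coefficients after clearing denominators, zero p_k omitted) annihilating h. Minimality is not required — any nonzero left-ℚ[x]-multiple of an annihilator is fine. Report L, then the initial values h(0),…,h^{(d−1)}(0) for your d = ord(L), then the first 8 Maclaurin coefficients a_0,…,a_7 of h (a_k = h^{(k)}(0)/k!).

L = (4 + 6·x + 30·x^2 + 32·x^3) + (-1 - 13·x - 45·x^2 - 38·x^3 + 16·x^4)·Dx  (order 1).
h: a_k = -1, -4, 15, -68, 280, -1110, 4277, -16144, …
ICs: h(0) = -1.

f: a_k = -1, -1, -4, -7, -19, -40, -97, -217, …
Substitute x→r, Dx→(1/r')Dx; clear ⇒ L₀.
h=h₀': d/dx-closure on L₀ ⇒ L.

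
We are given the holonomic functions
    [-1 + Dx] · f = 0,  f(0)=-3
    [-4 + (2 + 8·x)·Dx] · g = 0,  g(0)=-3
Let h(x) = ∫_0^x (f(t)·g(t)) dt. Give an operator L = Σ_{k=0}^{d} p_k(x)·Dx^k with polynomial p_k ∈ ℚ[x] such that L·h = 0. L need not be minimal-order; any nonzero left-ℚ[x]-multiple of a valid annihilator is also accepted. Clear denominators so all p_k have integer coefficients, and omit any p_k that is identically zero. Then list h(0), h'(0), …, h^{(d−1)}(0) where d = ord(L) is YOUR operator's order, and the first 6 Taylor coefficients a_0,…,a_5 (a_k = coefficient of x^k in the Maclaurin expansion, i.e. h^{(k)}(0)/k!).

L = (-3 - 4·x)·Dx + (1 + 4·x)·Dx^2  (order 2).
h: a_k = 0, 9, 27/2, 3/2, 57/8, -477/40, …
ICs: h(0) = 0, h′(0) = 9.

f: a_k = -3, -3, -3/2, -1/2, -1/8, -1/40, …
g: a_k = -3, -6, 6, -12, 30, -84, …
h₀=f·g: eliminate ⇒ L₀, order ≤ 1·1.
∫: right-multiply L₀ by Dx.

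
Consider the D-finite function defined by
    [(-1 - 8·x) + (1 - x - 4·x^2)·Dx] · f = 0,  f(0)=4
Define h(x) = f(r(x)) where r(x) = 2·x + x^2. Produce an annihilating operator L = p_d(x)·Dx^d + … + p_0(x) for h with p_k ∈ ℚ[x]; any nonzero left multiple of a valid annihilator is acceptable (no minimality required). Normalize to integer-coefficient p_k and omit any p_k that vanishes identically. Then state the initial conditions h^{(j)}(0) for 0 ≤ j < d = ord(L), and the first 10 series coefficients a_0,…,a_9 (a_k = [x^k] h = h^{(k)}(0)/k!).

f: a_k = 4, 4, 20, 36, 116, 260, 724, 1764, 4660, 11716, …
L₀ from L_f via x↦r, Dx↦r'^{-1}Dx.
L = (2 + 34·x + 48·x^2 + 16·x^3) + (-1 + 2·x + 17·x^2 + 16·x^3 + 4·x^4)·Dx  (order 1).
h: a_k = 4, 8, 84, 368, 2308, 12248, 69956, 386528, 2167508, 12074280, …
ICs: h(0) = 4.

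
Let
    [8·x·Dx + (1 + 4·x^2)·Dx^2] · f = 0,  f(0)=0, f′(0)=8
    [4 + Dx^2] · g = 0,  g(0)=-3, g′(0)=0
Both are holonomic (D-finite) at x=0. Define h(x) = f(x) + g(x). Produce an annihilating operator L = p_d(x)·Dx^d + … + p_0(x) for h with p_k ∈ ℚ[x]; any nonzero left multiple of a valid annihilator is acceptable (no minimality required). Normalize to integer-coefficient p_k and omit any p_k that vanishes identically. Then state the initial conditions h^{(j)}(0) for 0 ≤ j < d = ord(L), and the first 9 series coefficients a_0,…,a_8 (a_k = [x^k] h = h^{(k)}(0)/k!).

L = (-352·x + 1792·x^3 + 512·x^5)·Dx + (-4 + 112·x^2 + 576·x^4 + 256·x^6)·Dx^2 + (-88·x + 448·x^3 + 128·x^5)·Dx^3 + (-1 + 28·x^2 + 144·x^4 + 64·x^6)·Dx^4  (order 4).
h: a_k = -3, 8, 6, -32/3, -2, 128/5, 4/15, -512/7, -2/105, …
ICs: h(0) = -3, h′(0) = 8, h′′(0) = 12, h′′′(0) = -64.

f: a_k = 0, 8, 0, -32/3, 0, 128/5, 0, -512/7, 0, …
g: a_k = -3, 0, 6, 0, -2, 0, 4/15, 0, -2/105, …
Weyl lclm of L_f,L_g ⇒ L₀ (ord ≤ 4).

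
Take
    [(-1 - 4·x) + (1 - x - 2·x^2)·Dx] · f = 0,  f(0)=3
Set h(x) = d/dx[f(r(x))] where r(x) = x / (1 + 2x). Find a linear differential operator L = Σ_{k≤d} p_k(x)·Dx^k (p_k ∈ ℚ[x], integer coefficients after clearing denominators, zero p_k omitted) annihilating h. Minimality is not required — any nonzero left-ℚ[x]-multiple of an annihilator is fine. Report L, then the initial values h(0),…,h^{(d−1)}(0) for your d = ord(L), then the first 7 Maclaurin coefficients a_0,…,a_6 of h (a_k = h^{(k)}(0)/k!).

L = 2 + (-1 - 11·x - 36·x^2 - 36·x^3)·Dx  (order 1).
h: a_k = 3, 6, -27, 108, -405, 1458, -5103, …
ICs: h(0) = 3.

f: a_k = 3, 3, 9, 15, 33, 63, 129, …
Substitute x→r, Dx→(1/r')Dx; clear ⇒ L₀.
h₀' ⇒ L via d/dx closure of L₀.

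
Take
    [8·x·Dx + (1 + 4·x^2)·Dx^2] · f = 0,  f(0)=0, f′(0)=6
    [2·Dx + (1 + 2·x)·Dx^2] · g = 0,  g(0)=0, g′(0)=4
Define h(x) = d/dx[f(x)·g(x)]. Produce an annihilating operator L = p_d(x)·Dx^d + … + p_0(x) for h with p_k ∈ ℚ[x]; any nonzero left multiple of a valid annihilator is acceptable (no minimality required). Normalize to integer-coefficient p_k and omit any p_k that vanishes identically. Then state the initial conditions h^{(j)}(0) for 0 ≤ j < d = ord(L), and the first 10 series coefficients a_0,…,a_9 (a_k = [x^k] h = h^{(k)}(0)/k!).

L = (192 + 704·x + 2560·x^2 + 9984·x^3 + 15360·x^4 + 13312·x^5 + 4096·x^7) + (72 + 992·x + 4928·x^2 + 15488·x^3 + 34816·x^4 + 47616·x^5 + 35840·x^6 + 6144·x^7 + 14336·x^8)·Dx + (24 + 256·x + 1536·x^2 + 4992·x^3 + 11520·x^4 + 19968·x^5 + 24576·x^6 + 18432·x^7 + 6144·x^8 + 8192·x^9)·Dx^2 + (5 + 36·x + 148·x^2 + 448·x^3 + 1056·x^4 + 1920·x^5 + 2688·x^6 + 3072·x^7 + 2304·x^8 + 1024·x^9 + 1024·x^10)·Dx^3  (order 3).
h: a_k = 0, 48, -72, 0, -80, 3328/5, -4928/5, 0, -46464/35, 1077248/105, …
ICs: h(0) = 0, h′(0) = 48, h′′(0) = -144.

f: a_k = 0, 6, 0, -8, 0, 96/5, 0, -384/7, 0, 512/3, …
g: a_k = 0, 4, -4, 16/3, -8, 64/5, -64/3, 256/7, -64, 1024/9, …
f·g: L₀ = L_f ⊗_s L_g, ord ≤ 2·2.
h=h₀': d/dx-closure on L₀ ⇒ L.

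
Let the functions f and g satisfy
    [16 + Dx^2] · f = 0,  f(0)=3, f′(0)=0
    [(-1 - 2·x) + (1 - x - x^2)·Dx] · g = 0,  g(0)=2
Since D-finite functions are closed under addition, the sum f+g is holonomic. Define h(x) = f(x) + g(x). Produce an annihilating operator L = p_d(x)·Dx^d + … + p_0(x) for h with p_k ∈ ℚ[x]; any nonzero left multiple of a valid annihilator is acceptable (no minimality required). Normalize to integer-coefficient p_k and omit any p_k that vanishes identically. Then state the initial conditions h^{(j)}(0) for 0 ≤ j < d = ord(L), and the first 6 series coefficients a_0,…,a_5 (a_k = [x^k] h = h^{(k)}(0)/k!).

L = (-272 - 384·x + 352·x^2 - 192·x^3 - 640·x^4 - 256·x^5) + (160 - 368·x - 32·x^2 + 544·x^3 - 48·x^4 - 384·x^5 - 128·x^6)·Dx + (-17 - 24·x + 22·x^2 - 12·x^3 - 40·x^4 - 16·x^5)·Dx^2 + (10 - 23·x - 2·x^2 + 34·x^3 - 3·x^4 - 24·x^5 - 8·x^6)·Dx^3  (order 3).
h: a_k = 5, 2, -20, 6, 42, 16, …
ICs: h(0) = 5, h′(0) = 2, h′′(0) = -40.

f: a_k = 3, 0, -24, 0, 32, 0, …
g: a_k = 2, 2, 4, 6, 10, 16, …
h₀=f+g: left-lcm gives L₀, ord ≤ 3.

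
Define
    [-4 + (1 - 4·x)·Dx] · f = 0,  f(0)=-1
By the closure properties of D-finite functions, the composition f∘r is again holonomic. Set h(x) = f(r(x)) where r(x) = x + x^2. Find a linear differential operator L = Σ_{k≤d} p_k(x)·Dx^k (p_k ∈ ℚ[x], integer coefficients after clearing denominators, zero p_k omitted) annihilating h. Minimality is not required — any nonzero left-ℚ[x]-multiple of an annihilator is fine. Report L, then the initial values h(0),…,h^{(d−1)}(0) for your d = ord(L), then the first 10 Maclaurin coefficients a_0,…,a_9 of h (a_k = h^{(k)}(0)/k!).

f: a_k = -1, -4, -16, -64, -256, -1024, -4096, -16384, -65536, -262144, …
h₀=f(r): pull back L_f along r ⇒ L₀.
L = (4 + 8·x) + (-1 + 4·x + 4·x^2)·Dx  (order 1).
h: a_k = -1, -4, -20, -96, -464, -2240, -10816, -52224, -252160, -1217536, …
ICs: h(0) = -1.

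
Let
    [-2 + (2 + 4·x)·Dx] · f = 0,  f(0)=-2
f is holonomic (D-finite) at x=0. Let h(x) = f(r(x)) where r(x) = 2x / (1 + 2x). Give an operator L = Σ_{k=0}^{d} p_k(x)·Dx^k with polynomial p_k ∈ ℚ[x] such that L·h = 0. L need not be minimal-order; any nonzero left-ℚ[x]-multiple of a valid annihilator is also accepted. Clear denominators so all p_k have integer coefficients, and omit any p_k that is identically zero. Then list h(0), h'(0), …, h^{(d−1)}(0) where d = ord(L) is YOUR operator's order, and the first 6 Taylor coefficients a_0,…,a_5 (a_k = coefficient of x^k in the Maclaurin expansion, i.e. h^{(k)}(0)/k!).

f: a_k = -2, -2, 1, -1, 5/4, -7/4, …
Substitute x→r, Dx→(1/r')Dx; clear ⇒ L₀.
L = -2 + (1 + 8·x + 12·x^2)·Dx  (order 1).
h: a_k = -2, -4, 12, -40, 148, -600, …
ICs: h(0) = -2.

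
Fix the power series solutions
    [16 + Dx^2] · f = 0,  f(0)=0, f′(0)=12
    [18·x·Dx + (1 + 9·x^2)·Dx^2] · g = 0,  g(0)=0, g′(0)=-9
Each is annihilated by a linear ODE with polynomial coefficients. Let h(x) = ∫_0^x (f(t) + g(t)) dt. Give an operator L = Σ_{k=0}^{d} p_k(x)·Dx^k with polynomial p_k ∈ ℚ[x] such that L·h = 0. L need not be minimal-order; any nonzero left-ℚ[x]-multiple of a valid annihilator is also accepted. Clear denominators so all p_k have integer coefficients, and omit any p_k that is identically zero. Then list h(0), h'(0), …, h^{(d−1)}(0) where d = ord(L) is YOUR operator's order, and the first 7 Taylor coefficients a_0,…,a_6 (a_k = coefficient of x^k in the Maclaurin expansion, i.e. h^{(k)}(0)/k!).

f: a_k = 0, 12, 0, -32, 0, 128/5, 0, …
g: a_k = 0, -9, 0, 27, 0, -729/5, 0, …
Weyl lclm of L_f,L_g ⇒ L₀ (ord ≤ 4).
h=∫₀ˣh₀: take L = L₀·Dx.
L = (-13248·x + 181440·x^3 + 186624·x^5)·Dx^2 + (-16 + 6048·x^2 + 66096·x^4 + 93312·x^6)·Dx^3 + (-828·x + 11340·x^3 + 11664·x^5)·Dx^4 + (-1 + 378·x^2 + 4131·x^4 + 5832·x^6)·Dx^5  (order 5).
h: a_k = 0, 0, 3/2, 0, -5/4, 0, -601/30, …
ICs: h(0) = 0, h′(0) = 0, h′′(0) = 3, h′′′(0) = 0, h′′′′(0) = -30.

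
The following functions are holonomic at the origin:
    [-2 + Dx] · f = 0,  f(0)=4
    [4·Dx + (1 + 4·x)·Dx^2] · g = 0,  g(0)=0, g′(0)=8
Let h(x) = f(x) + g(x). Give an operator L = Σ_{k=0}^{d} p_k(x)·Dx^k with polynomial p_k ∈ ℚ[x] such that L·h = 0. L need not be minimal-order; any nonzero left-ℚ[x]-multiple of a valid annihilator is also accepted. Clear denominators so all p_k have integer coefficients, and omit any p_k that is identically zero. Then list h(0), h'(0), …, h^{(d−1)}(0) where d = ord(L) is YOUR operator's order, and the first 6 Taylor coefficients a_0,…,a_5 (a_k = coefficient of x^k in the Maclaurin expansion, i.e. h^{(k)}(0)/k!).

L = (-40 - 32·x)·Dx + (14 - 16·x - 32·x^2)·Dx^2 + (3 + 16·x + 16·x^2)·Dx^3  (order 3).
h: a_k = 4, 16, -8, 48, -376/3, 1232/3, …
ICs: h(0) = 4, h′(0) = 16, h′′(0) = -16.

f: a_k = 4, 8, 8, 16/3, 8/3, 16/15, …
g: a_k = 0, 8, -16, 128/3, -128, 2048/5, …
L₀ := lclm(L_f,L_g); ord L₀ ≤ 1+2.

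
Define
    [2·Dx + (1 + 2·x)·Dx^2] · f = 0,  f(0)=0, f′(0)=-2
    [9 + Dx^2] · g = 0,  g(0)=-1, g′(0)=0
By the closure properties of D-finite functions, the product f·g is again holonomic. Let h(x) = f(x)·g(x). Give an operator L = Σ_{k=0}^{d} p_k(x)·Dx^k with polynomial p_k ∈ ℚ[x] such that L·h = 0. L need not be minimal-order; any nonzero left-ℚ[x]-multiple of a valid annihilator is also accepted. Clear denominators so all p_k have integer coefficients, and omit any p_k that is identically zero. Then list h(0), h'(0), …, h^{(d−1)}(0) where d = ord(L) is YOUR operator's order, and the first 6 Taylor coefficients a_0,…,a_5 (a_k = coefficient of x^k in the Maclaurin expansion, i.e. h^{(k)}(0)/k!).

f: a_k = 0, -2, 2, -8/3, 4, -32/5, …
g: a_k = -1, 0, 9/2, 0, -27/8, 0, …
h₀=f·g: eliminate ⇒ L₀, order ≤ 2·2.
L = (63 + 1053·x + 3969·x^2 + 5832·x^3 + 2916·x^4) + (63 + 450·x + 972·x^2 + 648·x^3)·Dx + (25 + 270·x + 918·x^2 + 1296·x^3 + 648·x^4)·Dx^2 + (7 + 50·x + 108·x^2 + 72·x^3)·Dx^3 + (2 + 17·x + 53·x^2 + 72·x^3 + 36·x^4)·Dx^4  (order 4).
h: a_k = 0, 2, -2, -19/3, 5, 23/20, …
ICs: h(0) = 0, h′(0) = 2, h′′(0) = -4, h′′′(0) = -38.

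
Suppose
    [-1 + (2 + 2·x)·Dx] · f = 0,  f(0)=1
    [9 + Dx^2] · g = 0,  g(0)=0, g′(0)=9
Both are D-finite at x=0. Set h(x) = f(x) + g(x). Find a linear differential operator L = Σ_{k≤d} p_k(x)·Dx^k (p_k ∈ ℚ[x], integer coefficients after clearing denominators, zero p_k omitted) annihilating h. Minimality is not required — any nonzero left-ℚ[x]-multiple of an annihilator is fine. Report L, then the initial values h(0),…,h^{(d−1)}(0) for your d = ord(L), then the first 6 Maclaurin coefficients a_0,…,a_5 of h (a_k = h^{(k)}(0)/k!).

f: a_k = 1, 1/2, -1/8, 1/16, -5/128, 7/256, …
g: a_k = 0, 9, 0, -27/2, 0, 243/40, …
h₀=f+g: left-lcm gives L₀, ord ≤ 3.
L = (-351 - 648·x - 324·x^2) + (630 + 1926·x + 1944·x^2 + 648·x^3)·Dx + (-39 - 72·x - 36·x^2)·Dx^2 + (70 + 214·x + 216·x^2 + 72·x^3)·Dx^3  (order 3).
h: a_k = 1, 19/2, -1/8, -215/16, -5/128, 7811/1280, …
ICs: h(0) = 1, h′(0) = 19/2, h′′(0) = -1/4.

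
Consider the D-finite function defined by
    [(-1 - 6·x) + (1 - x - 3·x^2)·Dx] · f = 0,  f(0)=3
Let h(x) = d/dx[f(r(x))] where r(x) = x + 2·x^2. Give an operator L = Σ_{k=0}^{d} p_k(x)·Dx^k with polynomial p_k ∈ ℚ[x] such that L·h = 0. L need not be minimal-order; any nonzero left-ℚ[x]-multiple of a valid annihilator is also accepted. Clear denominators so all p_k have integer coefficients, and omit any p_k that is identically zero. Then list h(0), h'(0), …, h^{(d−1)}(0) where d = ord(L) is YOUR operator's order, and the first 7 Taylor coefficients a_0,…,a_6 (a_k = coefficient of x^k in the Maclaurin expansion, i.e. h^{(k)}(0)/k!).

f: a_k = 3, 3, 12, 21, 57, 120, 291, …
f∘r: x↦r, Dx↦Dx/r' in L_f ⇒ L₀.
Differentiate: ansatz ord ≤ ord L₀ ⇒ L.
L = (12 + 102·x + 366·x^2 + 1008·x^3 + 2808·x^4 + 4320·x^5 + 2880·x^6) + (-1 - 9·x - 21·x^2 + 50·x^3 + 360·x^4 + 792·x^5 + 1008·x^6 + 576·x^7)·Dx  (order 1).
h: a_k = 3, 36, 207, 924, 4140, 18162, 75369, …
ICs: h(0) = 3.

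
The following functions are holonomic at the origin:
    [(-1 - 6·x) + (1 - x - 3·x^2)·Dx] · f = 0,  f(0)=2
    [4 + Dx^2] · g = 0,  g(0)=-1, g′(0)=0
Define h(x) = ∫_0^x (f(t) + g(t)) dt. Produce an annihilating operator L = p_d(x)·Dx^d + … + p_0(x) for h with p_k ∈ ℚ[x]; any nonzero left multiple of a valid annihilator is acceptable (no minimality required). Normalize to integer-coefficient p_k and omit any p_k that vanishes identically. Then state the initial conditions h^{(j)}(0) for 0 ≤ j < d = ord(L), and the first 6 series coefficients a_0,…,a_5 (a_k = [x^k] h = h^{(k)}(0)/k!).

f: a_k = 2, 2, 8, 14, 38, 80, …
g: a_k = -1, 0, 2, 0, -2/3, 0, …
f+g: L₀ = lclm(L_f,L_g), ord ≤ 1+2.
Integrate: L := L₀·Dx.
L = (92 + 608·x + 512·x^2 + 1104·x^3 + 360·x^4 + 432·x^5)·Dx + (-24 + 4·x + 24·x^2 + 80·x^3 + 180·x^4 + 216·x^5 + 216·x^6)·Dx^2 + (23 + 152·x + 128·x^2 + 276·x^3 + 90·x^4 + 108·x^5)·Dx^3 + (-6 + x + 6·x^2 + 20·x^3 + 45·x^4 + 54·x^5 + 54·x^6)·Dx^4  (order 4).
h: a_k = 0, 1, 1, 10/3, 7/2, 112/15, …
ICs: h(0) = 0, h′(0) = 1, h′′(0) = 2, h′′′(0) = 20.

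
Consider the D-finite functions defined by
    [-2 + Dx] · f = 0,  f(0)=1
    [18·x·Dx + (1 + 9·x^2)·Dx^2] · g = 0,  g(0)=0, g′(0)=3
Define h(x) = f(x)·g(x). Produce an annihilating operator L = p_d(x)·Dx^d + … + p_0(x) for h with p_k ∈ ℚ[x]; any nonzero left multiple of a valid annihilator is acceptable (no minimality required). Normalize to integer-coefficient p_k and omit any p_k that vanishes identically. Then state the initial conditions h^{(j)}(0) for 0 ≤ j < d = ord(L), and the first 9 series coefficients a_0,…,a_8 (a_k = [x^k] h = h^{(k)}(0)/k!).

f: a_k = 1, 2, 2, 4/3, 2/3, 4/15, 4/45, 8/315, 2/315, …
g: a_k = 0, 3, 0, -9, 0, 243/5, 0, -2187/7, 0, …
f·g: L₀ = L_f ⊗_s L_g, ord ≤ 1·2.
L = (4 - 36·x + 36·x^2) + (-4 + 18·x - 36·x^2)·Dx + (1 + 9·x^2)·Dx^2  (order 2).
h: a_k = 0, 3, 6, -3, -14, 163/5, 86, -23201/105, -11810/21, …
ICs: h(0) = 0, h′(0) = 3.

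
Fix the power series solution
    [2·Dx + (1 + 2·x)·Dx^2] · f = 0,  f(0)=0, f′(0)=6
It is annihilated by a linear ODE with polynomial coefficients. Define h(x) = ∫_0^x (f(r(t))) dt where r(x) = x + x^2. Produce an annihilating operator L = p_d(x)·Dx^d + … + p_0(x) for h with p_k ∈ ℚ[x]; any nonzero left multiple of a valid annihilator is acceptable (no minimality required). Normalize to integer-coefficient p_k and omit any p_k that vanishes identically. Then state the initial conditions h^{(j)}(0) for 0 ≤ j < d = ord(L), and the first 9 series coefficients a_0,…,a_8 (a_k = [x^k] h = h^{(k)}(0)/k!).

L = (4·x + 4·x^2)·Dx^2 + (1 + 4·x + 6·x^2 + 4·x^3)·Dx^3  (order 3).
h: a_k = 0, 0, 3, 0, -1, 6/5, -4/5, 0, 6/7, …
ICs: h(0) = 0, h′(0) = 0, h′′(0) = 6.

f: a_k = 0, 6, -6, 8, -12, 96/5, -32, 384/7, -96, …
Substitute x→r, Dx→(1/r')Dx; clear ⇒ L₀.
h=∫₀ˣh₀: take L = L₀·Dx.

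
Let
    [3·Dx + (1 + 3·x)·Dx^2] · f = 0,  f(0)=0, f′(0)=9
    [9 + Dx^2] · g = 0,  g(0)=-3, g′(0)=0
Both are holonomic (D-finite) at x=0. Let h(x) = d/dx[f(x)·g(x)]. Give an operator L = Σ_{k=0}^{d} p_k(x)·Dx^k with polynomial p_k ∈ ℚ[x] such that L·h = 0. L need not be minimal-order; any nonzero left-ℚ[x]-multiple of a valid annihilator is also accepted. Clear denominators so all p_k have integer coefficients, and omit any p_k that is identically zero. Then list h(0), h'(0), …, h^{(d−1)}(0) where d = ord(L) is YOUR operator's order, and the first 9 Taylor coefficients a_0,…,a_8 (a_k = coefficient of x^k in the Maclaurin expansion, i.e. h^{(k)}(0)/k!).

L = (-675 - 3564·x - 10206·x^2 + 8748·x^3 + 94041·x^4 + 157464·x^5 + 78732·x^6) + (-216 - 864·x + 1620·x^2 + 14580·x^3 + 29160·x^4 + 17496·x^5)·Dx + (-84 - 396·x - 378·x^2 + 5832·x^3 + 23814·x^4 + 34992·x^5 + 17496·x^6)·Dx^2 + (-24 - 96·x + 180·x^2 + 1620·x^3 + 3240·x^4 + 1944·x^5)·Dx^3 + (-1 + 84·x^2 + 540·x^3 + 1485·x^4 + 1944·x^5 + 972·x^6)·Dx^4  (order 4).
h: a_k = -27, 81, 243/2, 0, -6561/8, 19683/8, -610173/80, 242757/10, -67965399/896, …
ICs: h(0) = -27, h′(0) = 81, h′′(0) = 243, h′′′(0) = 0.

f: a_k = 0, 9, -27/2, 27, -243/4, 729/5, -729/2, 6561/7, -19683/8, …
g: a_k = -3, 0, 27/2, 0, -81/8, 0, 243/80, 0, -2187/4480, …
Product ⇒ symmetric product L₀, ord ≤ 4.
h=h₀': d/dx-closure on L₀ ⇒ L.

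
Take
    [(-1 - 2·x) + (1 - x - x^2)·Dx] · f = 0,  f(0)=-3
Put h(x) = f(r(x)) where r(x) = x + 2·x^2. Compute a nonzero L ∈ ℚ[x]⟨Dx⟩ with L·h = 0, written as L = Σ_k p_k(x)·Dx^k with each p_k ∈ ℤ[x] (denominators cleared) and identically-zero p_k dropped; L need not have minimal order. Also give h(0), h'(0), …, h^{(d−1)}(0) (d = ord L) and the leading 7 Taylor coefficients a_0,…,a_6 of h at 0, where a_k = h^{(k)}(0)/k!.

L = (1 + 6·x + 12·x^2 + 16·x^3) + (-1 + x + 3·x^2 + 4·x^3 + 4·x^4)·Dx  (order 1).
h: a_k = -3, -3, -12, -33, -93, -252, -711, …
ICs: h(0) = -3.

f: a_k = -3, -3, -6, -9, -15, -24, -39, …
h₀=f(r): pull back L_f along r ⇒ L₀.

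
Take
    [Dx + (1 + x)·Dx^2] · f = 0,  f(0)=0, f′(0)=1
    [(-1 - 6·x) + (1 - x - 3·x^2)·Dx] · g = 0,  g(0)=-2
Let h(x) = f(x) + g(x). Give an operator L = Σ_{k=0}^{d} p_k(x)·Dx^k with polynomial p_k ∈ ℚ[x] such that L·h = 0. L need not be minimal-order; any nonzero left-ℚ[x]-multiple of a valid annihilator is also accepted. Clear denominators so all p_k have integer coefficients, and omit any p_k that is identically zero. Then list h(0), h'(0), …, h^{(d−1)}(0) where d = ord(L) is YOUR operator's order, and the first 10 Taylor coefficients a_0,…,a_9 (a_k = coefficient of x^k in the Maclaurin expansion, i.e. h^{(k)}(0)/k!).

L = (-58 - 350·x - 636·x^2 - 756·x^3 - 324·x^4)·Dx + (-40 - 364·x - 976·x^2 - 1632·x^3 - 1530·x^4 - 540·x^5)·Dx^2 + (9 + 31·x + 27·x^2 - 115·x^3 - 345·x^4 - 333·x^5 - 108·x^6)·Dx^3  (order 3).
h: a_k = -2, -1, -17/2, -41/3, -153/4, -399/5, -1165/6, -3037/7, -8129/8, -20861/9, …
ICs: h(0) = -2, h′(0) = -1, h′′(0) = -17.

f: a_k = 0, 1, -1/2, 1/3, -1/4, 1/5, -1/6, 1/7, -1/8, 1/9, …
g: a_k = -2, -2, -8, -14, -38, -80, -194, -434, -1016, -2318, …
h₀=f+g: left-lcm gives L₀, ord ≤ 3.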